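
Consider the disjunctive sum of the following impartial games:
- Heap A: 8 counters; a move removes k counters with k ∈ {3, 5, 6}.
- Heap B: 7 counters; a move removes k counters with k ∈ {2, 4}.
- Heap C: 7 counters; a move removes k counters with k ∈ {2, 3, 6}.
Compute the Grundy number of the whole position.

For heap A, compute g(0), g(1), … with moves {3, 5, 6}:
g(0) = mex{} = 0
g(1) = mex{} = 0
g(2) = mex{} = 0
g(3) = mex{0} = 1
g(4) = mex{0} = 1
g(5) = mex{0} = 1
g(6) = mex{0,1} = 2
g(7) = mex{0,1} = 2
g(8) = mex{0,1} = 2
So g(8) = 2.
Grundy values for heap B (subtraction set {2, 4}):
g(0) = mex{} = 0
g(1) = mex{} = 0
g(2) = mex{0} = 1
g(3) = mex{0} = 1
g(4) = mex{0,1} = 2
g(5) = mex{0,1} = 2
g(6) = mex{1,2} = 0
g(7) = mex{1,2} = 0
So g(7) = 0.
Grundy values for heap C (subtraction set {2, 3, 6}):
g(0) = mex{} = 0
g(1) = mex{} = 0
g(2) = mex{0} = 1
g(3) = mex{0} = 1
g(4) = mex{0,1} = 2
g(5) = mex{1} = 0
g(6) = mex{0,1,2} = 3
g(7) = mex{0,2} = 1
So g(7) = 1.
By the Sprague-Grundy theorem, the Grundy value of a sum of independent games is the XOR of the component values.
Combined value = 2 ⊕ 0 ⊕ 1 = 3.

3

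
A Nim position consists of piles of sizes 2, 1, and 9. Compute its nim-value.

Nim-sum: 2 XOR 1 XOR 9 = 10.

10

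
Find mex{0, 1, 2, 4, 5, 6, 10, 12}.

3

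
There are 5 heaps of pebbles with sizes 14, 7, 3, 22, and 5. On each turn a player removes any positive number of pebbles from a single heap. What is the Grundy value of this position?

25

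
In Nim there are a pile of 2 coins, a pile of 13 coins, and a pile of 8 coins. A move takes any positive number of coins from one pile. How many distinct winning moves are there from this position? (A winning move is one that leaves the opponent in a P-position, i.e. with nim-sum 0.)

1

Nim-sum: 2 XOR 13 XOR 8 = 7.
The overall nim-sum is X = 7. A pile of size p has a winning move iff p XOR X < p (reduce it to p XOR X).
  2: 2 XOR 7 = 5 ≥ 2 — no move.
  13: 13 XOR 7 = 10 < 13 — winning move (to 10).
  8: 8 XOR 7 = 15 ≥ 8 — no move.
That gives 1 winning move.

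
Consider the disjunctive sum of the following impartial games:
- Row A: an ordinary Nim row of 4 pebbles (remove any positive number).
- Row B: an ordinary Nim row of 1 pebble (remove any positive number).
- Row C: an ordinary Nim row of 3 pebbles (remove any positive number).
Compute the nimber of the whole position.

Row A is a plain Nim row of size 4, so its Grundy value is 4.
Row B is a plain Nim row of size 1, so its Grundy value is 1.
Row C is a plain Nim row of size 3, so its Grundy value is 3.
The value of a disjunctive sum is the nim-sum of the parts.
Combined value = 4 XOR 1 XOR 3 = 6.

6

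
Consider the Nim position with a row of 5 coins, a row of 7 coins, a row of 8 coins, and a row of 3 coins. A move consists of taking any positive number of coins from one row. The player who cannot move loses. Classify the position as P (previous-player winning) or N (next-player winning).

Compute the nim-sum pairwise:
5 XOR 7 = 2
2 XOR 8 = 10
10 XOR 3 = 9
The nim-sum is 9 ≠ 0, so this is an N-position: the player to move can win.

N-position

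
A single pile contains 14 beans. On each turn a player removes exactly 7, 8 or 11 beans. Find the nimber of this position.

2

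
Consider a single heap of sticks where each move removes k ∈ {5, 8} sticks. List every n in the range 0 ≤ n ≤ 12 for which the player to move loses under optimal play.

0, 1, 2, 3, 4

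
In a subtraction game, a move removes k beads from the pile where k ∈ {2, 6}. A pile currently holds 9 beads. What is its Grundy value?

0

Compute g(0), g(1), … for moves {2, 6}:
k:     0  1  2  3  4  5  6  7  8  9
g(k):  0  0  1  1  0  0  1  1  0  0
So g(9) = 0.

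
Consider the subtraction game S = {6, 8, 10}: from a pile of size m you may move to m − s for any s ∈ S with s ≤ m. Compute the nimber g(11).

Compute g(0), g(1), … for moves {6, 8, 10}:
k:     0  1  2  3  4  5  6  7  8  9 10 11
g(k):  0  0  0  0  0  0  1  1  1  1  1  1
So g(11) = 1.

1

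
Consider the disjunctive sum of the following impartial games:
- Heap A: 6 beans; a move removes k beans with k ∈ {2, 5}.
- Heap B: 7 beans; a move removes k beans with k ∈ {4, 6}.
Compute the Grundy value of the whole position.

Grundy values for heap A (subtraction set {2, 5}):
k:     0  1  2  3  4  5  6
g(k):  0  0  1  1  0  2  1
So g(6) = 1.
Build the Grundy sequence for heap B with g(k) = mex{g(k−s) : s ∈ {4, 6}, s ≤ k}:
g(0) = mex{} = 0
g(1) = mex{} = 0
g(2) = mex{} = 0
g(3) = mex{} = 0
g(4) = mex{0} = 1
g(5) = mex{0} = 1
g(6) = mex{0} = 1
g(7) = mex{0} = 1
So g(7) = 1.
The value of a disjunctive sum is the nim-sum of the parts.
Combined value = 1 ⊕ 1 = 0.

0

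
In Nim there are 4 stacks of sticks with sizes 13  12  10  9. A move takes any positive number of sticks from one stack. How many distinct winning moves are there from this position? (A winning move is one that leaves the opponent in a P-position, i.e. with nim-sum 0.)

1

Compute the nim-sum pairwise:
13 XOR 12 = 1
1 XOR 10 = 11
11 XOR 9 = 2
The overall nim-sum is X = 2. A stack of size p has a winning move iff p XOR X < p (reduce it to p XOR X).
  13: 13 XOR 2 = 15 ≥ 13 — no move.
  12: 12 XOR 2 = 14 ≥ 12 — no move.
  10: 10 XOR 2 = 8 < 10 — winning move (to 8).
  9: 9 XOR 2 = 11 ≥ 9 — no move.
That gives 1 winning move.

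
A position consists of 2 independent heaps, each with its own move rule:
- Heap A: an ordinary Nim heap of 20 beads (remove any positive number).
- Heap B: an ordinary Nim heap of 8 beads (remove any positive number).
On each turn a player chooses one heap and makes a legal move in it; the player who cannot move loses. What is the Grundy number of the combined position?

28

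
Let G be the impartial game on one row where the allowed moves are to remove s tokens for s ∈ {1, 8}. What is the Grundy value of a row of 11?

Grundy values for subtraction set {1, 8}:
g(0) = mex{} = 0
g(1) = mex{0} = 1
g(2) = mex{1} = 0
g(3) = mex{0} = 1
g(4) = mex{1} = 0
g(5) = mex{0} = 1
g(6) = mex{1} = 0
g(7) = mex{0} = 1
g(8) = mex{0,1} = 2
g(9) = mex{1,2} = 0
g(10) = mex{0} = 1
g(11) = mex{1} = 0
So g(11) = 0.

0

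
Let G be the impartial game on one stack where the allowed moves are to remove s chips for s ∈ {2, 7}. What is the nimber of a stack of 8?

2

Grundy values for subtraction set {2, 7}:
g(0) = mex{} = 0
g(1) = mex{} = 0
g(2) = mex{0} = 1
g(3) = mex{0} = 1
g(4) = mex{1} = 0
g(5) = mex{1} = 0
g(6) = mex{0} = 1
g(7) = mex{0} = 1
g(8) = mex{0,1} = 2
So g(8) = 2.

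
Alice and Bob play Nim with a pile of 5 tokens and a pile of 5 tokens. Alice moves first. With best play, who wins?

Compute the nim-sum pairwise:
5 XOR 5 = 0
The nim-sum is 0, so this is a P-position: the player to move is in a losing position under optimal play; Alice is about to move from it and so loses — Bob wins.

Bob wins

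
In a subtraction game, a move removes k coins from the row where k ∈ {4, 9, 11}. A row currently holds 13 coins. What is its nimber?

Compute g(0), g(1), … for moves {4, 9, 11}:
k:     0  1  2  3  4  5  6  7  8  9 10 11 12 13
g(k):  0  0  0  0  1  1  1  1  0  2  2  2  1  3
So g(13) = 3.

3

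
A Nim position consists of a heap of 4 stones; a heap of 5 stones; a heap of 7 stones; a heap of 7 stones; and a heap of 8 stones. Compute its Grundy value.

Nim-sum: 4 ^ 5 ^ 7 ^ 7 ^ 8 = 9.

9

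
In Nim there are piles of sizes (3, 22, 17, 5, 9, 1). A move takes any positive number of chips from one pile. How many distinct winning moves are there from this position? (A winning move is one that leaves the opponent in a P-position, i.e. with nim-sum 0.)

1

Compute the nim-sum pairwise:
3 ⊕ 22 = 21
21 ⊕ 17 = 4
4 ⊕ 5 = 1
1 ⊕ 9 = 8
8 ⊕ 1 = 9
The overall nim-sum is X = 9. A pile of size p has a winning move iff p XOR X < p (reduce it to p XOR X).
  3: 3 XOR 9 = 10 ≥ 3 — no move.
  22: 22 XOR 9 = 31 ≥ 22 — no move.
  17: 17 XOR 9 = 24 ≥ 17 — no move.
  5: 5 XOR 9 = 12 ≥ 5 — no move.
  9: 9 XOR 9 = 0 < 9 — winning move (to 0).
  1: 1 XOR 9 = 8 ≥ 1 — no move.
That gives 1 winning move.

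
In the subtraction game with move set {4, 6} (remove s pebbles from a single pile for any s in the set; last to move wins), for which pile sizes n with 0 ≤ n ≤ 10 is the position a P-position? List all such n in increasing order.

Build the Grundy sequence with g(k) = mex{g(k−s) : s ∈ {4, 6}, s ≤ k}:
k:     0  1  2  3  4  5  6  7  8  9 10
g(k):  0  0  0  0  1  1  1  1  2  2  0
The P-positions (g = 0) in 0..10 are 0, 1, 2, 3, 10.

0, 1, 2, 3, 10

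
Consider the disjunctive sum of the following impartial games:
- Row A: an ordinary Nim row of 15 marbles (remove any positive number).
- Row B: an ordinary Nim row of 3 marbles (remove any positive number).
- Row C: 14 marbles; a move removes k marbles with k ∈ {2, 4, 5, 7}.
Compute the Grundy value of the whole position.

Row A is a plain Nim row of size 15, so its Grundy value is 15.
Row B is a plain Nim row of size 3, so its Grundy value is 3.
Build the Grundy sequence for row C with g(k) = mex{g(k−s) : s ∈ {2, 4, 5, 7}, s ≤ k}:
g(0) = mex{} = 0
g(1) = mex{} = 0
g(2) = mex{0} = 1
g(3) = mex{0} = 1
g(4) = mex{0,1} = 2
g(5) = mex{0,1} = 2
g(6) = mex{0,1,2} = 3
g(7) = mex{0,1,2} = 3
g(8) = mex{0,1,2,3} = 4
g(9) = mex{1,2,3} = 0
g(10) = mex{1,2,3,4} = 0
g(11) = mex{0,2,3} = 1
g(12) = mex{0,2,3,4} = 1
g(13) = mex{0,1,3,4} = 2
g(14) = mex{0,1,3} = 2
So g(14) = 2.
The value of a disjunctive sum is the nim-sum of the parts.
Combined value = 15 ⊕ 3 ⊕ 2 = 14.

14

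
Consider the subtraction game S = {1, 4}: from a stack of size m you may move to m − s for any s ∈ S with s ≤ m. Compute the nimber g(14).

2

Compute g(0), g(1), … for moves {1, 4}:
k:     0  1  2  3  4  5  6  7  8  9 10 11 12 13 14
g(k):  0  1  0  1  2  0  1  0  1  2  0  1  0  1  2
So g(14) = 2.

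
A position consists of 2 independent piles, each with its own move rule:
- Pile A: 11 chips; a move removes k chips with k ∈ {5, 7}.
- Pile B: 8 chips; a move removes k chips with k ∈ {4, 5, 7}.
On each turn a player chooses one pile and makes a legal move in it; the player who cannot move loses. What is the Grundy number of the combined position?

0

Grundy values for pile A (subtraction set {5, 7}):
g(0) = mex{} = 0
g(1) = mex{} = 0
g(2) = mex{} = 0
g(3) = mex{} = 0
g(4) = mex{} = 0
g(5) = mex{0} = 1
g(6) = mex{0} = 1
g(7) = mex{0} = 1
g(8) = mex{0} = 1
g(9) = mex{0} = 1
g(10) = mex{0,1} = 2
g(11) = mex{0,1} = 2
So g(11) = 2.
Build the Grundy sequence for pile B with g(k) = mex{g(k−s) : s ∈ {4, 5, 7}, s ≤ k}:
g(0) = mex{} = 0
g(1) = mex{} = 0
g(2) = mex{} = 0
g(3) = mex{} = 0
g(4) = mex{0} = 1
g(5) = mex{0} = 1
g(6) = mex{0} = 1
g(7) = mex{0} = 1
g(8) = mex{0,1} = 2
So g(8) = 2.
The value of a disjunctive sum is the nim-sum of the parts.
Combined value = 2 ⊕ 2 = 0.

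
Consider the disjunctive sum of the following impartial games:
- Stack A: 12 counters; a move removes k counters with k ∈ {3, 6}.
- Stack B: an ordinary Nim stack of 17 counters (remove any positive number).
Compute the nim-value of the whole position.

16

For stack A, compute g(0), g(1), … with moves {3, 6}:
g(0) = mex{} = 0
g(1) = mex{} = 0
g(2) = mex{} = 0
g(3) = mex{0} = 1
g(4) = mex{0} = 1
g(5) = mex{0} = 1
g(6) = mex{0,1} = 2
g(7) = mex{0,1} = 2
g(8) = mex{0,1} = 2
g(9) = mex{1,2} = 0
g(10) = mex{1,2} = 0
g(11) = mex{1,2} = 0
g(12) = mex{0,2} = 1
So g(12) = 1.
Stack B is a plain Nim stack of size 17, so its Grundy value is 17.
The value of a disjunctive sum is the nim-sum of the parts.
Combined value = 1 XOR 17 = 16.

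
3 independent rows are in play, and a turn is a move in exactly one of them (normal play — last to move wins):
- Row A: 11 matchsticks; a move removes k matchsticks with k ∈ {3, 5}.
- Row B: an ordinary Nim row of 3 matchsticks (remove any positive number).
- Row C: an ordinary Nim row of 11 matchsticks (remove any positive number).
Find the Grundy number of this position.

Grundy values for row A (subtraction set {3, 5}):
g(0) = mex{} = 0
g(1) = mex{} = 0
g(2) = mex{} = 0
g(3) = mex{0} = 1
g(4) = mex{0} = 1
g(5) = mex{0} = 1
g(6) = mex{0,1} = 2
g(7) = mex{0,1} = 2
g(8) = mex{1} = 0
g(9) = mex{1,2} = 0
g(10) = mex{1,2} = 0
g(11) = mex{0,2} = 1
So g(11) = 1.
Row B is a plain Nim row of size 3, so its Grundy value is 3.
Row C is a plain Nim row of size 11, so its Grundy value is 11.
The value of a disjunctive sum is the nim-sum of the parts.
Combined value = 1 ⊕ 3 ⊕ 11 = 9.

9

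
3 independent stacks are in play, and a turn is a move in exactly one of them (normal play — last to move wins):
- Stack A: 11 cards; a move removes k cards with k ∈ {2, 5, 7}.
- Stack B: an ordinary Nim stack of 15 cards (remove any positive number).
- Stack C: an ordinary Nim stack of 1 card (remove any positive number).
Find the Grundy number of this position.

13

Grundy values for stack A (subtraction set {2, 5, 7}):
k:     0  1  2  3  4  5  6  7  8  9 10 11
g(k):  0  0  1  1  0  2  1  3  2  2  0  3
So g(11) = 3.
Stack B is a plain Nim stack of size 15, so its Grundy value is 15.
Stack C is a plain Nim stack of size 1, so its Grundy value is 1.
The value of a disjunctive sum is the nim-sum of the parts.
Combined value = 3 ⊕ 15 ⊕ 1 = 13.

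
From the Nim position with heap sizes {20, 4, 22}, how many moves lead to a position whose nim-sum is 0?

3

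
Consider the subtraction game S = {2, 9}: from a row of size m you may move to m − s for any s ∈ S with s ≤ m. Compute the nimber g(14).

Compute g(0), g(1), … for moves {2, 9}:
g(0) = mex{} = 0
g(1) = mex{} = 0
g(2) = mex{0} = 1
g(3) = mex{0} = 1
g(4) = mex{1} = 0
g(5) = mex{1} = 0
g(6) = mex{0} = 1
g(7) = mex{0} = 1
g(8) = mex{1} = 0
g(9) = mex{0,1} = 2
g(10) = mex{0} = 1
g(11) = mex{1,2} = 0
g(12) = mex{1} = 0
g(13) = mex{0} = 1
g(14) = mex{0} = 1
So g(14) = 1.

1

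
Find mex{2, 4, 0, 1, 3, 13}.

5

The values 0, 1, 2, 3, 4 are all present; 5 is the first non-negative integer missing from the set.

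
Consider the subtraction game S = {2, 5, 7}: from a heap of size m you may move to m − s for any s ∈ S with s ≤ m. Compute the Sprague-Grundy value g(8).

2

Grundy values for subtraction set {2, 5, 7}:
g(0) = mex{} = 0
g(1) = mex{} = 0
g(2) = mex{0} = 1
g(3) = mex{0} = 1
g(4) = mex{1} = 0
g(5) = mex{0,1} = 2
g(6) = mex{0} = 1
g(7) = mex{0,1,2} = 3
g(8) = mex{0,1} = 2
So g(8) = 2.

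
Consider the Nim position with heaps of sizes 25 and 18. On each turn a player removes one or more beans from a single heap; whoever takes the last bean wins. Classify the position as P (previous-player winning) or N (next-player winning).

Compute the nim-sum pairwise:
25 ^ 18 = 11
The nim-sum is 11 ≠ 0, so this is an N-position: the player to move can win.

N-position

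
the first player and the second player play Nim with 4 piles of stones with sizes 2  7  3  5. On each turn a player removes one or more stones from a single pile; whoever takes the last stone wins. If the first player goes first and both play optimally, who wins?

Compute the nim-sum pairwise:
2 ⊕ 7 = 5
5 ⊕ 3 = 6
6 ⊕ 5 = 3
The nim-sum is 3 ≠ 0, so this is an N-position: the player to move can win; the first player has a winning move.

the first player wins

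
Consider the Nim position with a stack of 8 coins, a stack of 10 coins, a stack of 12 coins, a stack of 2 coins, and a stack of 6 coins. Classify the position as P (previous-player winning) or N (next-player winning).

N-position

Nim-sum: 8 XOR 10 XOR 12 XOR 2 XOR 6 = 10.
The nim-sum is 10 ≠ 0, so this is an N-position: the player to move can win.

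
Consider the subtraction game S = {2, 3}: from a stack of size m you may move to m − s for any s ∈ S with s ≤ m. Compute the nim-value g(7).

1

Build the Grundy sequence with g(k) = mex{g(k−s) : s ∈ {2, 3}, s ≤ k}:
k:     0  1  2  3  4  5  6  7
g(k):  0  0  1  1  2  0  0  1
So g(7) = 1.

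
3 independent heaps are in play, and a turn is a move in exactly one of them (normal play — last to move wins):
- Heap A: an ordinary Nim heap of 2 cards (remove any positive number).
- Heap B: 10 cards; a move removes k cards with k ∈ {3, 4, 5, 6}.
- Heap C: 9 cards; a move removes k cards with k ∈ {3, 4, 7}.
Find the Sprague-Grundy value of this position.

1

Heap A is a plain Nim heap of size 2, so its Grundy value is 2.
For heap B, compute g(0), g(1), … with moves {3, 4, 5, 6}:
k:     0  1  2  3  4  5  6  7  8  9 10
g(k):  0  0  0  1  1  1  2  2  2  0  0
So g(10) = 0.
For heap C, compute g(0), g(1), … with moves {3, 4, 7}:
k:     0  1  2  3  4  5  6  7  8  9
g(k):  0  0  0  1  1  1  2  2  2  3
So g(9) = 3.
The value of a disjunctive sum is the nim-sum of the parts.
Combined value = 2 ⊕ 0 ⊕ 3 = 1.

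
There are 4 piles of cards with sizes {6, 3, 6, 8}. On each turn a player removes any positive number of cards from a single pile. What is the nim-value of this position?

Compute the nim-sum pairwise:
6 ^ 3 = 5
5 ^ 6 = 3
3 ^ 8 = 11

11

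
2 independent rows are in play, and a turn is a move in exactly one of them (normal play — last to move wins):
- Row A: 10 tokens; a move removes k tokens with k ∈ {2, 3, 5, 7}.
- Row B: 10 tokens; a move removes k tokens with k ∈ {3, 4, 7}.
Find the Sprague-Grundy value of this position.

0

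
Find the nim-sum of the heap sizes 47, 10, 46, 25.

Compute the nim-sum pairwise:
47 XOR 10 = 37
37 XOR 46 = 11
11 XOR 25 = 18

18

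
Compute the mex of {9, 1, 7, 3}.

0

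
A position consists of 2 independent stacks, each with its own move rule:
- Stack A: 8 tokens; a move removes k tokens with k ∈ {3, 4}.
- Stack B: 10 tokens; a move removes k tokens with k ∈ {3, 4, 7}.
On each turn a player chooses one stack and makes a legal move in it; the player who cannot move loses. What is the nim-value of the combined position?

0

Grundy values for stack A (subtraction set {3, 4}):
g(0) = mex{} = 0
g(1) = mex{} = 0
g(2) = mex{} = 0
g(3) = mex{0} = 1
g(4) = mex{0} = 1
g(5) = mex{0} = 1
g(6) = mex{0,1} = 2
g(7) = mex{1} = 0
g(8) = mex{1} = 0
So g(8) = 0.
Build the Grundy sequence for stack B with g(k) = mex{g(k−s) : s ∈ {3, 4, 7}, s ≤ k}:
g(0) = mex{} = 0
g(1) = mex{} = 0
g(2) = mex{} = 0
g(3) = mex{0} = 1
g(4) = mex{0} = 1
g(5) = mex{0} = 1
g(6) = mex{0,1} = 2
g(7) = mex{0,1} = 2
g(8) = mex{0,1} = 2
g(9) = mex{0,1,2} = 3
g(10) = mex{1,2} = 0
So g(10) = 0.
The value of a disjunctive sum is the nim-sum of the parts.
Combined value = 0 ⊕ 0 = 0.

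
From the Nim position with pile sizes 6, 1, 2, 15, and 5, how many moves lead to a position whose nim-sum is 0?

1

Compute the nim-sum pairwise:
6 XOR 1 = 7
7 XOR 2 = 5
5 XOR 15 = 10
10 XOR 5 = 15
The overall nim-sum is X = 15. A pile of size p has a winning move iff p XOR X < p (reduce it to p XOR X).
  6: 6 XOR 15 = 9 ≥ 6 — no move.
  1: 1 XOR 15 = 14 ≥ 1 — no move.
  2: 2 XOR 15 = 13 ≥ 2 — no move.
  15: 15 XOR 15 = 0 < 15 — winning move (to 0).
  5: 5 XOR 15 = 10 ≥ 5 — no move.
That gives 1 winning move.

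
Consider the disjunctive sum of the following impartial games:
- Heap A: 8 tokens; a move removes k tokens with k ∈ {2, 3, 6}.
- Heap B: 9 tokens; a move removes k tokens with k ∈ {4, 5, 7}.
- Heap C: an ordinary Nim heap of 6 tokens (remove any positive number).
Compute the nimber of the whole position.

For heap A, compute g(0), g(1), … with moves {2, 3, 6}:
g(0) = mex{} = 0
g(1) = mex{} = 0
g(2) = mex{0} = 1
g(3) = mex{0} = 1
g(4) = mex{0,1} = 2
g(5) = mex{1} = 0
g(6) = mex{0,1,2} = 3
g(7) = mex{0,2} = 1
g(8) = mex{0,1,3} = 2
So g(8) = 2.
Build the Grundy sequence for heap B with g(k) = mex{g(k−s) : s ∈ {4, 5, 7}, s ≤ k}:
k:     0  1  2  3  4  5  6  7  8  9
g(k):  0  0  0  0  1  1  1  1  2  2
So g(9) = 2.
Heap C is a plain Nim heap of size 6, so its Grundy value is 6.
The value of a disjunctive sum is the nim-sum of the parts.
Combined value = 2 ⊕ 2 ⊕ 6 = 6.

6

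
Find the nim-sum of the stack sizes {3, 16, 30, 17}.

28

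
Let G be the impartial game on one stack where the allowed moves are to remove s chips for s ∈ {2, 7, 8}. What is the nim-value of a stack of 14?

Grundy values for subtraction set {2, 7, 8}:
k:     0  1  2  3  4  5  6  7  8  9 10 11 12 13 14
g(k):  0  0  1  1  0  0  1  1  2  2  0  3  1  2  0
So g(14) = 0.

0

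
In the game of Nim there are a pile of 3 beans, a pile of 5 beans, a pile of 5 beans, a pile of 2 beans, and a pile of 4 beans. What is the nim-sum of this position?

5

Bitwise XOR of the heap sizes:
  011  (3)
  101  (5)
  101  (5)
  010  (2)
  100  (4)
  ---
  101  (5)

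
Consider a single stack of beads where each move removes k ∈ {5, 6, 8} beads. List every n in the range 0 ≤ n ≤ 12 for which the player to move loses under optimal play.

0, 1, 2, 3, 4

Grundy values for subtraction set {5, 6, 8}:
g(0) = mex{} = 0
g(1) = mex{} = 0
g(2) = mex{} = 0
g(3) = mex{} = 0
g(4) = mex{} = 0
g(5) = mex{0} = 1
g(6) = mex{0} = 1
g(7) = mex{0} = 1
g(8) = mex{0} = 1
g(9) = mex{0} = 1
g(10) = mex{0,1} = 2
g(11) = mex{0,1} = 2
g(12) = mex{0,1} = 2
The P-positions (g = 0) in 0..12 are 0, 1, 2, 3, 4.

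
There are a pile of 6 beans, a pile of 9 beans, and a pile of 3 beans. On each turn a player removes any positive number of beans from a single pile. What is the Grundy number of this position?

12

Write each in binary and XOR column by column:
  0110  (6)
  1001  (9)
  0011  (3)
  ----
  1100  (12)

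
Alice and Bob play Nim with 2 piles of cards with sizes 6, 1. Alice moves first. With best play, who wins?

Alice wins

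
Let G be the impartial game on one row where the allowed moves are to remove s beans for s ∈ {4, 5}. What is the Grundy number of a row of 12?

0

Build the Grundy sequence with g(k) = mex{g(k−s) : s ∈ {4, 5}, s ≤ k}:
g(0) = mex{} = 0
g(1) = mex{} = 0
g(2) = mex{} = 0
g(3) = mex{} = 0
g(4) = mex{0} = 1
g(5) = mex{0} = 1
g(6) = mex{0} = 1
g(7) = mex{0} = 1
g(8) = mex{0,1} = 2
g(9) = mex{1} = 0
g(10) = mex{1} = 0
g(11) = mex{1} = 0
g(12) = mex{1,2} = 0
So g(12) = 0.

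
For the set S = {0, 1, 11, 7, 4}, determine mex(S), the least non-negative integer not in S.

2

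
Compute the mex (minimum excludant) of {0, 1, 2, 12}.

3

The values 0, 1, 2 are all present; 3 is the first non-negative integer missing from the set.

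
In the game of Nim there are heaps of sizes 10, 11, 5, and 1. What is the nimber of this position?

Nim-sum: 10 XOR 11 XOR 5 XOR 1 = 5.

5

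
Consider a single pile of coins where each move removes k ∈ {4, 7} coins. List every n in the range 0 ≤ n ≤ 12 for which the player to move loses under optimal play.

0, 1, 2, 3, 11, 12

Build the Grundy sequence with g(k) = mex{g(k−s) : s ∈ {4, 7}, s ≤ k}:
g(0) = mex{} = 0
g(1) = mex{} = 0
g(2) = mex{} = 0
g(3) = mex{} = 0
g(4) = mex{0} = 1
g(5) = mex{0} = 1
g(6) = mex{0} = 1
g(7) = mex{0} = 1
g(8) = mex{0,1} = 2
g(9) = mex{0,1} = 2
g(10) = mex{0,1} = 2
g(11) = mex{1} = 0
g(12) = mex{1,2} = 0
The P-positions (g = 0) in 0..12 are 0, 1, 2, 3, 11, 12.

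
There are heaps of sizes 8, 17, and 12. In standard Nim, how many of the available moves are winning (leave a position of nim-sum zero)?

1

Compute the nim-sum pairwise:
8 ^ 17 = 25
25 ^ 12 = 21
The overall nim-sum is X = 21. A heap of size p has a winning move iff p XOR X < p (reduce it to p XOR X).
  8: 8 XOR 21 = 29 ≥ 8 — no move.
  17: 17 XOR 21 = 4 < 17 — winning move (to 4).
  12: 12 XOR 21 = 25 ≥ 12 — no move.
That gives 1 winning move.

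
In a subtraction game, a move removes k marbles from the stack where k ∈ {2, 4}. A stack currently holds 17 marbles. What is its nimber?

2

Build the Grundy sequence with g(k) = mex{g(k−s) : s ∈ {2, 4}, s ≤ k}:
k:     0  1  2  3  4  5  6  7  8  9 10 11 12 13 14 15 16 17
g(k):  0  0  1  1  2  2  0  0  1  1  2  2  0  0  1  1  2  2
So g(17) = 2.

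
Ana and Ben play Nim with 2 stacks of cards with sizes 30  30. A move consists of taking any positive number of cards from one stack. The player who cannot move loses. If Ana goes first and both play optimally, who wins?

Write each in binary and XOR column by column:
  11110  (30)
  11110  (30)
  -----
  00000  (0)
The nim-sum is 0, so this is a P-position: the player to move is in a losing position under optimal play; Ana is about to move from it and so loses — Ben wins.

Ben wins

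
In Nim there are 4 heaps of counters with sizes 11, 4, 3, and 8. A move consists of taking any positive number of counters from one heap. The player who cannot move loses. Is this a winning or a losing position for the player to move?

Winning position

Compute the nim-sum pairwise:
11 XOR 4 = 15
15 XOR 3 = 12
12 XOR 8 = 4
The nim-sum is 4 ≠ 0, so this is an N-position: the player to move can win.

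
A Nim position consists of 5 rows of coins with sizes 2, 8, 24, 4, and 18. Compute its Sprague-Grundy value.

4

Write each in binary and XOR column by column:
  00010  (2)
  01000  (8)
  11000  (24)
  00100  (4)
  10010  (18)
  -----
  00100  (4)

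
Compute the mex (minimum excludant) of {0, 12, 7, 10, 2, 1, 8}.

The values 0, 1, 2 are all present; 3 is the first non-negative integer missing from the set.

3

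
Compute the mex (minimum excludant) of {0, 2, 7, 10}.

0 is in the set but 1 is not, so the mex is 1.

1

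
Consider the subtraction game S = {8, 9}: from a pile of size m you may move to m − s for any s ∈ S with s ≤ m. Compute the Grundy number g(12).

Grundy values for subtraction set {8, 9}:
g(0) = mex{} = 0
g(1) = mex{} = 0
g(2) = mex{} = 0
g(3) = mex{} = 0
g(4) = mex{} = 0
g(5) = mex{} = 0
g(6) = mex{} = 0
g(7) = mex{} = 0
g(8) = mex{0} = 1
g(9) = mex{0} = 1
g(10) = mex{0} = 1
g(11) = mex{0} = 1
g(12) = mex{0} = 1
So g(12) = 1.

1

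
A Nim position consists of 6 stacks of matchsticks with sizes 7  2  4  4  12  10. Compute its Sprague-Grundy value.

3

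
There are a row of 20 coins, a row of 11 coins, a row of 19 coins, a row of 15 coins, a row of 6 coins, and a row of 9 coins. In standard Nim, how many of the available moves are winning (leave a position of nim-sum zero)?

3

Write each in binary and XOR column by column:
  10100  (20)
  01011  (11)
  10011  (19)
  01111  (15)
  00110  (6)
  01001  (9)
  -----
  01100  (12)
The overall nim-sum is X = 12. A row of size p has a winning move iff p XOR X < p (reduce it to p XOR X).
  20: 20 XOR 12 = 24 ≥ 20 — no move.
  11: 11 XOR 12 = 7 < 11 — winning move (to 7).
  19: 19 XOR 12 = 31 ≥ 19 — no move.
  15: 15 XOR 12 = 3 < 15 — winning move (to 3).
  6: 6 XOR 12 = 10 ≥ 6 — no move.
  9: 9 XOR 12 = 5 < 9 — winning move (to 5).
That gives 3 winning moves.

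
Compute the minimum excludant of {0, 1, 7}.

2

The values 0, 1 are all present; 2 is the first non-negative integer missing from the set.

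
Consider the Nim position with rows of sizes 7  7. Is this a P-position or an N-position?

Write each in binary and XOR column by column:
  111  (7)
  111  (7)
  ---
  000  (0)
The nim-sum is 0, so this is a P-position: the player to move is in a losing position under optimal play.

P-position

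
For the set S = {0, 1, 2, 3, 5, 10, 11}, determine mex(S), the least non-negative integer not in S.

The values 0, 1, 2, 3 are all present; 4 is the first non-negative integer missing from the set.

4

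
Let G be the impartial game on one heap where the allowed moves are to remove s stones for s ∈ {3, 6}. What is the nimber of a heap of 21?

1

Compute g(0), g(1), … for moves {3, 6}:
k:     0  1  2  3  4  5  6  7  8  9 10 11 12 13 14 15 16 17 18 19 20 21
g(k):  0  0  0  1  1  1  2  2  2  0  0  0  1  1  1  2  2  2  0  0  0  1
So g(21) = 1.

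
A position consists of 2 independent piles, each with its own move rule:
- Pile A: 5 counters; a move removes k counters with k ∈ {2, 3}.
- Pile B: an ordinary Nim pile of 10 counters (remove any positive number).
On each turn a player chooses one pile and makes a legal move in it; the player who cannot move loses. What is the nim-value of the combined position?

For pile A, compute g(0), g(1), … with moves {2, 3}:
k:     0  1  2  3  4  5
g(k):  0  0  1  1  2  0
So g(5) = 0.
Pile B is a plain Nim pile of size 10, so its Grundy value is 10.
The value of a disjunctive sum is the nim-sum of the parts.
Combined value = 0 ⊕ 10 = 10.

10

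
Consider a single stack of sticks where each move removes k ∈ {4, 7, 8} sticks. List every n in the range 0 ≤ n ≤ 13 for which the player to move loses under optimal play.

Grundy values for subtraction set {4, 7, 8}:
k:     0  1  2  3  4  5  6  7  8  9 10 11 12 13
g(k):  0  0  0  0  1  1  1  1  2  2  2  2  0  0
The P-positions (g = 0) in 0..13 are 0, 1, 2, 3, 12, 13.

0, 1, 2, 3, 12, 13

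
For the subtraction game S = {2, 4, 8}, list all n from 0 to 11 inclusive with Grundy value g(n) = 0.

0, 1, 6, 7

Compute g(0), g(1), … for moves {2, 4, 8}:
k:     0  1  2  3  4  5  6  7  8  9 10 11
g(k):  0  0  1  1  2  2  0  0  1  1  2  2
The P-positions (g = 0) in 0..11 are 0, 1, 6, 7.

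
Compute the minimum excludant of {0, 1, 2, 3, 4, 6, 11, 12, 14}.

The values 0, 1, 2, 3, 4 are all present; 5 is the first non-negative integer missing from the set.

5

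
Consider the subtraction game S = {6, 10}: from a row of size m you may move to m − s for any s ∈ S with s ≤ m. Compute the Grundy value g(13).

Compute g(0), g(1), … for moves {6, 10}:
k:     0  1  2  3  4  5  6  7  8  9 10 11 12 13
g(k):  0  0  0  0  0  0  1  1  1  1  1  1  2  2
So g(13) = 2.

2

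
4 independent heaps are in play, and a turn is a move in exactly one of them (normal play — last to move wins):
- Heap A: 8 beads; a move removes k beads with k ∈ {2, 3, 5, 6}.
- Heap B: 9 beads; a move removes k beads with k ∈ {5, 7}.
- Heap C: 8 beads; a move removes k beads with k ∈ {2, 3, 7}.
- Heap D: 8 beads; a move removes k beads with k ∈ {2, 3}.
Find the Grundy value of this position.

Grundy values for heap A (subtraction set {2, 3, 5, 6}):
k:     0  1  2  3  4  5  6  7  8
g(k):  0  0  1  1  2  2  3  3  0
So g(8) = 0.
Grundy values for heap B (subtraction set {5, 7}):
k:     0  1  2  3  4  5  6  7  8  9
g(k):  0  0  0  0  0  1  1  1  1  1
So g(9) = 1.
Grundy values for heap C (subtraction set {2, 3, 7}):
g(0) = mex{} = 0
g(1) = mex{} = 0
g(2) = mex{0} = 1
g(3) = mex{0} = 1
g(4) = mex{0,1} = 2
g(5) = mex{1} = 0
g(6) = mex{1,2} = 0
g(7) = mex{0,2} = 1
g(8) = mex{0} = 1
So g(8) = 1.
Grundy values for heap D (subtraction set {2, 3}):
k:     0  1  2  3  4  5  6  7  8
g(k):  0  0  1  1  2  0  0  1  1
So g(8) = 1.
By the Sprague-Grundy theorem, the Grundy value of a sum of independent games is the XOR of the component values.
Combined value = 0 XOR 1 XOR 1 XOR 1 = 1.

1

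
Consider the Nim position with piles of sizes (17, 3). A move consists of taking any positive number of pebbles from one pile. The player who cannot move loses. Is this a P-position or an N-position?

N-position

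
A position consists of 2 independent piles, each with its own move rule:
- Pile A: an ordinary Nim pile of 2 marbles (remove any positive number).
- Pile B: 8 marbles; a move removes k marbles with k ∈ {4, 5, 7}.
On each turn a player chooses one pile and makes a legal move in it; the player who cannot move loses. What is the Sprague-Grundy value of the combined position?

0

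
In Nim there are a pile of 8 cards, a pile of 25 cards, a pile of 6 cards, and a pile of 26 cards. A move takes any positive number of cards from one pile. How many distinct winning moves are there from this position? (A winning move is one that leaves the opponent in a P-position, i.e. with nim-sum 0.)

3

Compute the nim-sum pairwise:
8 ⊕ 25 = 17
17 ⊕ 6 = 23
23 ⊕ 26 = 13
The overall nim-sum is X = 13. A pile of size p has a winning move iff p XOR X < p (reduce it to p XOR X).
  8: 8 XOR 13 = 5 < 8 — winning move (to 5).
  25: 25 XOR 13 = 20 < 25 — winning move (to 20).
  6: 6 XOR 13 = 11 ≥ 6 — no move.
  26: 26 XOR 13 = 23 < 26 — winning move (to 23).
That gives 3 winning moves.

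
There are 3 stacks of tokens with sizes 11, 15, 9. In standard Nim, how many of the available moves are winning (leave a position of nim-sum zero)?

Compute the nim-sum pairwise:
11 XOR 15 = 4
4 XOR 9 = 13
The overall nim-sum is X = 13. A stack of size p has a winning move iff p XOR X < p (reduce it to p XOR X).
  11: 11 XOR 13 = 6 < 11 — winning move (to 6).
  15: 15 XOR 13 = 2 < 15 — winning move (to 2).
  9: 9 XOR 13 = 4 < 9 — winning move (to 4).
That gives 3 winning moves.

3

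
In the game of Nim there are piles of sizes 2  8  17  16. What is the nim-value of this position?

Nim-sum: 2 ⊕ 8 ⊕ 17 ⊕ 16 = 11.

11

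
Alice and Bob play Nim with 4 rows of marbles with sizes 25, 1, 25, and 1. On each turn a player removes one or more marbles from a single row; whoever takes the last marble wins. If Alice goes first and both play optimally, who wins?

Bob wins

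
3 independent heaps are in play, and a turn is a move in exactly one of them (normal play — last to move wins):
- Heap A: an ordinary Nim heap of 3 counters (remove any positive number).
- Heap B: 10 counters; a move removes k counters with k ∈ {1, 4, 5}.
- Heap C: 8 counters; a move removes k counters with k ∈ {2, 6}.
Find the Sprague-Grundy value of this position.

Heap A is a plain Nim heap of size 3, so its Grundy value is 3.
Grundy values for heap B (subtraction set {1, 4, 5}):
g(0) = mex{} = 0
g(1) = mex{0} = 1
g(2) = mex{1} = 0
g(3) = mex{0} = 1
g(4) = mex{0,1} = 2
g(5) = mex{0,1,2} = 3
g(6) = mex{0,1,3} = 2
g(7) = mex{0,1,2} = 3
g(8) = mex{1,2,3} = 0
g(9) = mex{0,2,3} = 1
g(10) = mex{1,2,3} = 0
So g(10) = 0.
For heap C, compute g(0), g(1), … with moves {2, 6}:
g(0) = mex{} = 0
g(1) = mex{} = 0
g(2) = mex{0} = 1
g(3) = mex{0} = 1
g(4) = mex{1} = 0
g(5) = mex{1} = 0
g(6) = mex{0} = 1
g(7) = mex{0} = 1
g(8) = mex{1} = 0
So g(8) = 0.
The value of a disjunctive sum is the nim-sum of the parts.
Combined value = 3 XOR 0 XOR 0 = 3.

3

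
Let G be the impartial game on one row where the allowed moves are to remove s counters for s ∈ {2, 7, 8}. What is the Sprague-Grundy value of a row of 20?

0

Grundy values for subtraction set {2, 7, 8}:
k:     0  1  2  3  4  5  6  7  8  9 10 11 12 13 14 15 16 17 18 19 20
g(k):  0  0  1  1  0  0  1  1  2  2  0  3  1  2  0  0  1  1  2  0  0
So g(20) = 0.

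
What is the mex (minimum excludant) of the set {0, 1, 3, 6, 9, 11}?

2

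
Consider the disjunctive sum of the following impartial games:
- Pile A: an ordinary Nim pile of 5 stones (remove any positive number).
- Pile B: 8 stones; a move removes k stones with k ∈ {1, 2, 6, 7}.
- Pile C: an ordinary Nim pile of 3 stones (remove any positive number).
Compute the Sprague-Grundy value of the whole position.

Pile A is a plain Nim pile of size 5, so its Grundy value is 5.
For pile B, compute g(0), g(1), … with moves {1, 2, 6, 7}:
k:     0  1  2  3  4  5  6  7  8
g(k):  0  1  2  0  1  2  3  4  0
So g(8) = 0.
Pile C is a plain Nim pile of size 3, so its Grundy value is 3.
The value of a disjunctive sum is the nim-sum of the parts.
Combined value = 5 XOR 0 XOR 3 = 6.

6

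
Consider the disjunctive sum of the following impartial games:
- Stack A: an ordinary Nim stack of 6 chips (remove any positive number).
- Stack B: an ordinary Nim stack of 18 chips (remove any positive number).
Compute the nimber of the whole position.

Stack A is a plain Nim stack of size 6, so its Grundy value is 6.
Stack B is a plain Nim stack of size 18, so its Grundy value is 18.
By the Sprague-Grundy theorem, the Grundy value of a sum of independent games is the XOR of the component values.
Combined value = 6 XOR 18 = 20.

20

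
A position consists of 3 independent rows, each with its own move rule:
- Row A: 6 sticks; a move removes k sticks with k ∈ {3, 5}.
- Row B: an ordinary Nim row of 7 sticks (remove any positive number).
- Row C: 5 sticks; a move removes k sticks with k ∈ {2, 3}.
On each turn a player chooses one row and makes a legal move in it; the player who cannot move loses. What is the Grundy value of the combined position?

5

Build the Grundy sequence for row A with g(k) = mex{g(k−s) : s ∈ {3, 5}, s ≤ k}:
k:     0  1  2  3  4  5  6
g(k):  0  0  0  1  1  1  2
So g(6) = 2.
Row B is a plain Nim row of size 7, so its Grundy value is 7.
For row C, compute g(0), g(1), … with moves {2, 3}:
g(0) = mex{} = 0
g(1) = mex{} = 0
g(2) = mex{0} = 1
g(3) = mex{0} = 1
g(4) = mex{0,1} = 2
g(5) = mex{1} = 0
So g(5) = 0.
The value of a disjunctive sum is the nim-sum of the parts.
Combined value = 2 ⊕ 7 ⊕ 0 = 5.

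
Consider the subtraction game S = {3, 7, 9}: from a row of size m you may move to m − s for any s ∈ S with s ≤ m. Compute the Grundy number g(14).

Grundy values for subtraction set {3, 7, 9}:
k:     0  1  2  3  4  5  6  7  8  9 10 11 12 13 14
g(k):  0  0  0  1  1  1  0  2  2  1  3  3  0  2  0
So g(14) = 0.

0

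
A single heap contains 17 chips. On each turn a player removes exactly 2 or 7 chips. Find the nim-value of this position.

Build the Grundy sequence with g(k) = mex{g(k−s) : s ∈ {2, 7}, s ≤ k}:
k:     0  1  2  3  4  5  6  7  8  9 10 11 12 13 14 15 16 17
g(k):  0  0  1  1  0  0  1  1  2  0  0  1  1  0  0  1  1  2
So g(17) = 2.

2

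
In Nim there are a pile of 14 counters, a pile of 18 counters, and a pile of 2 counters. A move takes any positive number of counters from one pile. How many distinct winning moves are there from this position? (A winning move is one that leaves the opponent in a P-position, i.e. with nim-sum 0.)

1

Compute the nim-sum pairwise:
14 ^ 18 = 28
28 ^ 2 = 30
The overall nim-sum is X = 30. A pile of size p has a winning move iff p XOR X < p (reduce it to p XOR X).
  14: 14 XOR 30 = 16 ≥ 14 — no move.
  18: 18 XOR 30 = 12 < 18 — winning move (to 12).
  2: 2 XOR 30 = 28 ≥ 2 — no move.
That gives 1 winning move.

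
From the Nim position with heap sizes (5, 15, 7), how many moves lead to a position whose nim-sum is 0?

1

Nim-sum: 5 ⊕ 15 ⊕ 7 = 13.
The overall nim-sum is X = 13. A heap of size p has a winning move iff p XOR X < p (reduce it to p XOR X).
  5: 5 XOR 13 = 8 ≥ 5 — no move.
  15: 15 XOR 13 = 2 < 15 — winning move (to 2).
  7: 7 XOR 13 = 10 ≥ 7 — no move.
That gives 1 winning move.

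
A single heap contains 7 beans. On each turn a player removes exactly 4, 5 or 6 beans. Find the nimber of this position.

Grundy values for subtraction set {4, 5, 6}:
g(0) = mex{} = 0
g(1) = mex{} = 0
g(2) = mex{} = 0
g(3) = mex{} = 0
g(4) = mex{0} = 1
g(5) = mex{0} = 1
g(6) = mex{0} = 1
g(7) = mex{0} = 1
So g(7) = 1.

1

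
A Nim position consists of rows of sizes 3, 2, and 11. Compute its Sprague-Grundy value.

Compute the nim-sum pairwise:
3 XOR 2 = 1
1 XOR 11 = 10

10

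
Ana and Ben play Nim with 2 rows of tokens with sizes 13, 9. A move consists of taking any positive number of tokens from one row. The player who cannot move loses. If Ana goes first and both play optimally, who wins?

Ana wins

Nim-sum: 13 ^ 9 = 4.
The nim-sum is 4 ≠ 0, so this is an N-position: the player to move can win; Ana has a winning move.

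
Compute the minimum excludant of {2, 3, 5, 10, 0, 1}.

The values 0, 1, 2, 3 are all present; 4 is the first non-negative integer missing from the set.

4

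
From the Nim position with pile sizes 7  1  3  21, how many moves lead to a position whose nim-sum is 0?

Compute the nim-sum pairwise:
7 ^ 1 = 6
6 ^ 3 = 5
5 ^ 21 = 16
The overall nim-sum is X = 16. A pile of size p has a winning move iff p XOR X < p (reduce it to p XOR X).
  7: 7 XOR 16 = 23 ≥ 7 — no move.
  1: 1 XOR 16 = 17 ≥ 1 — no move.
  3: 3 XOR 16 = 19 ≥ 3 — no move.
  21: 21 XOR 16 = 5 < 21 — winning move (to 5).
That gives 1 winning move.

1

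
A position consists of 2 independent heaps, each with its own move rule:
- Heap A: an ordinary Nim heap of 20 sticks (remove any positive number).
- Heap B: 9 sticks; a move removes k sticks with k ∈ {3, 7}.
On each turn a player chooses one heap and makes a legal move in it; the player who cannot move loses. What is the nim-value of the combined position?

21

Heap A is a plain Nim heap of size 20, so its Grundy value is 20.
For heap B, compute g(0), g(1), … with moves {3, 7}:
g(0) = mex{} = 0
g(1) = mex{} = 0
g(2) = mex{} = 0
g(3) = mex{0} = 1
g(4) = mex{0} = 1
g(5) = mex{0} = 1
g(6) = mex{1} = 0
g(7) = mex{0,1} = 2
g(8) = mex{0,1} = 2
g(9) = mex{0} = 1
So g(9) = 1.
The value of a disjunctive sum is the nim-sum of the parts.
Combined value = 20 ⊕ 1 = 21.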